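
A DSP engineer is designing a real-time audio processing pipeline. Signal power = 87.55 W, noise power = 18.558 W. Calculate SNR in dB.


SNR in decibels:
SNR = 10 * log10(Ps / Pn)
    = 10 * log10(87.55 / 18.558)
    = 10 * log10(4.7176)
    = 10 * 0.6737
    = 6.74 dB

6.74 dB


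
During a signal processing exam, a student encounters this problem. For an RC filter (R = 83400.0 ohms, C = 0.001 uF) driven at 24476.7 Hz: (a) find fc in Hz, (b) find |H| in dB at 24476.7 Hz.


Step 1 — cutoff frequency:
fc = 1 / (2*pi*R*C)
C = 0.001 uF = 1e-09 F
fc = 1 / (2*pi*83400.0*1e-09)
   = 1908.333 Hz

Step 2 — magnitude at f = 24476.7 Hz:
|H(f)| = 1 / sqrt(1 + (f/fc)^2)
f/fc = 24476.7 / 1908.333 = 12.826221
|H| = 1 / sqrt(1 + 164.511945) = 0.0777294
|H|_dB = 20*log10(0.0777294) = -22.19 dB

fc = 1908.333 Hz; |H(24476.7 Hz)| = -22.19 dB


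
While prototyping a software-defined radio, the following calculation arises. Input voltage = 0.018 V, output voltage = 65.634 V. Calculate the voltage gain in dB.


Voltage gain in dB:
G = 20 * log10(Vout / Vin)
  = 20 * log10(65.634 / 0.018)
  = 20 * log10(3646.333333)
  = 20 * 3.561856
  = 71.24 dB

71.24 dB


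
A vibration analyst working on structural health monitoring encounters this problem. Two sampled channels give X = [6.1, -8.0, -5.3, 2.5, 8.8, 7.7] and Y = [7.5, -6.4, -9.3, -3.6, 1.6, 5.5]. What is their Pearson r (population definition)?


Pearson correlation coefficient (population):
r = cov(X,Y) / (std(X) * std(Y))
Mean X = 1.9667, Mean Y = -0.7833
Cov(X,Y) = 33.818889
Std(X) = 6.442998, Std(Y) = 6.134443
r = 0.8557

0.8557


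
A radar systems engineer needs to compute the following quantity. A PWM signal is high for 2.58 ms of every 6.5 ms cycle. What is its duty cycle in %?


Duty cycle as a percentage:
DC = (t_on / T) * 100
   = (2.58 / 6.5) * 100
   = 0.396923 * 100
   = 39.69 %

39.69 %


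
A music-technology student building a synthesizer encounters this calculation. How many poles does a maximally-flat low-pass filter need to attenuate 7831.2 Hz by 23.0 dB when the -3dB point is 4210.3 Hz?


Butterworth filter order formula:
n = log10(10^(A/10) - 1) / (2 * log10(f_stop/f_pass))
10^(23.0/10) - 1 = 198.5262
f_stop/f_pass = 7831.2 / 4210.3 = 1.86
n = 4.2629 -> ceil = 5

5


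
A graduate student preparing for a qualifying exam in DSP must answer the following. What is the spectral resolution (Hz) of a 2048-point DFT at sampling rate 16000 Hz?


DFT frequency resolution:
df = fs / N
   = 16000 / 2048
   = 7.8125 Hz

7.8125 Hz


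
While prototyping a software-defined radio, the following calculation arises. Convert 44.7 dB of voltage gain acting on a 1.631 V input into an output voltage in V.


Output voltage from dB gain:
V_out = V_in * 10^(gain_dB / 20)
      = 1.631 * 10^(44.7 / 20)
      = 1.631 * 171.790839
      = 280.1909 V

280.1909 V


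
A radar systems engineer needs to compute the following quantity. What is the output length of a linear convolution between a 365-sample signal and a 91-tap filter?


Linear convolution output length:
L = N + M - 1
  = 365 + 91 - 1
  = 455 samples

455


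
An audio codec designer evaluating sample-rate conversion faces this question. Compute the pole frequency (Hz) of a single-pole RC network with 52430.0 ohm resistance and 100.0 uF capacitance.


Cutoff frequency of a first-order RC filter:
fc = 1 / (2 * pi * R * C)
C = 100.0 uF = 0.0001 F
fc = 1 / (2 * pi * 52430.0 * 0.0001)
   = 1 / 32.942740565543
   = 0.030356 Hz

0.030356 Hz


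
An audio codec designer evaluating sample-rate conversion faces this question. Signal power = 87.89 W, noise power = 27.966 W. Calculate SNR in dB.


SNR in decibels:
SNR = 10 * log10(Ps / Pn)
    = 10 * log10(87.89 / 27.966)
    = 10 * log10(3.1427)
    = 10 * 0.4973
    = 4.97 dB

4.97 dB


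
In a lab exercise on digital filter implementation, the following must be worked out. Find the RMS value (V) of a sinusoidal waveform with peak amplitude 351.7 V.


RMS voltage for a sinusoidal waveform:
V_rms = V_peak / sqrt(2)
      = 351.7 / 1.414214
      = 248.689 V

248.689 V


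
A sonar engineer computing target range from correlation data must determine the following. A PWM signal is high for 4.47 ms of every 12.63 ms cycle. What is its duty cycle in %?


Duty cycle as a percentage:
DC = (t_on / T) * 100
   = (4.47 / 12.63) * 100
   = 0.353919 * 100
   = 35.39 %

35.39 %


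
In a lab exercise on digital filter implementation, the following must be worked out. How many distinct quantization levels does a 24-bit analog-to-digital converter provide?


Number of quantization levels = 2^N
= 2^24
= 16777216

16777216


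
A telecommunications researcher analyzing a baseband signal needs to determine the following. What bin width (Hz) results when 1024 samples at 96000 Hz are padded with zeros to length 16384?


Frequency resolution after zero-padding:
N_padded = 1024 * 16 = 16384
df = fs / N_padded
   = 96000 / 16384
   = 5.8594 Hz

5.8594 Hz


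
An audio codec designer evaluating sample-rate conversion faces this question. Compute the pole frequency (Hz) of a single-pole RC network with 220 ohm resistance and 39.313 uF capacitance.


Cutoff frequency of a first-order RC filter:
fc = 1 / (2 * pi * R * C)
C = 39.313 uF = 3.9313e-05 F
fc = 1 / (2 * pi * 220 * 3.9313e-05)
   = 1 / 0.054342390075853
   = 18.401841 Hz

18.401841 Hz


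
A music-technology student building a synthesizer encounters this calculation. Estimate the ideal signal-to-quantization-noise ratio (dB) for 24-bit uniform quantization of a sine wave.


Theoretical SNR for a full-scale sinusoid:
SNR = 6.02 * N + 1.76
    = 6.02 * 24 + 1.76
    = 144.48 + 1.76
    = 146.24 dB

146.24 dB


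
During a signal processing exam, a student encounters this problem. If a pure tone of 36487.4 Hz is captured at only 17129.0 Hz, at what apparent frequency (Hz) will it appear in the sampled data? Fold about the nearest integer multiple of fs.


Compute the nearest integer multiple of fs to the signal:
n = round(36487.4 / 17129.0) = 2
f_alias = |36487.4 - 2 * 17129.0|
        = |36487.4 - 34258.0|
        = 2229.4 Hz

2229.4


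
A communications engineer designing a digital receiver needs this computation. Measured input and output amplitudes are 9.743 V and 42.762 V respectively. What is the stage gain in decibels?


Voltage gain in dB:
G = 20 * log10(Vout / Vin)
  = 20 * log10(42.762 / 9.743)
  = 20 * log10(4.388997)
  = 20 * 0.642365
  = 12.85 dB

12.85 dB


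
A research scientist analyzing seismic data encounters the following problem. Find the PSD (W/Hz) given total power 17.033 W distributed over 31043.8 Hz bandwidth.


Power spectral density:
PSD = P / BW
    = 17.033 / 31043.8
    = 0.00054868 W/Hz

0.00054868 W/Hz


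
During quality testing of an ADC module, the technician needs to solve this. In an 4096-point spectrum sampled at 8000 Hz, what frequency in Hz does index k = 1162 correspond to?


Frequency of DFT bin k:
f_k = k * fs / N
    = 1162 * 8000 / 4096
    = 9296000 / 4096
    = 2269.531 Hz

2269.531 Hz


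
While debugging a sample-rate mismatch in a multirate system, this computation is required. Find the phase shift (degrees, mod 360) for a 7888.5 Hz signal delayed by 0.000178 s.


Phase shift from frequency and time delay:
phi = 360 * f * t_delay
    = 360 * 7888.5 * 0.000178
    = 505.5 degrees
    mod 360 = 145.5 degrees

145.5 degrees


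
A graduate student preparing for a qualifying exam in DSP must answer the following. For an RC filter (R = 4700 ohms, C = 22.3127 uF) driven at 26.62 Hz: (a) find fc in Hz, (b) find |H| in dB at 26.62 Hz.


Step 1 — cutoff frequency:
fc = 1 / (2*pi*R*C)
C = 22.3127 uF = 2.23127e-05 F
fc = 1 / (2*pi*4700*2.23127e-05)
   = 1.51764 Hz

Step 2 — magnitude at f = 26.62 Hz:
|H(f)| = 1 / sqrt(1 + (f/fc)^2)
f/fc = 26.62 / 1.51764 = 17.540392
|H| = 1 / sqrt(1 + 307.665352) = 0.0569188
|H|_dB = 20*log10(0.0569188) = -24.89 dB

fc = 1.51764 Hz; |H(26.62 Hz)| = -24.89 dB


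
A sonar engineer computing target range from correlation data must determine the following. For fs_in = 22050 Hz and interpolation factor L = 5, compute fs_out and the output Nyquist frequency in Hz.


Step 1 — output sample rate after interpolation by L:
fs_out = L * fs_in = 5 * 22050 = 110250 Hz

Step 2 — Nyquist frequency of the output stream:
f_Nyq = fs_out / 2 = 110250 / 2 = 55125.0 Hz

fs_out = 110250 Hz; f_Nyquist = 55125.0 Hz


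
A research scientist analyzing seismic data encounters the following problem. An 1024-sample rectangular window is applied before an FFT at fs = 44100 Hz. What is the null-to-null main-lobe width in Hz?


Main lobe width for a rectangular window:
Width = 2 * fs / N
      = 2 * 44100 / 1024
      = 88200 / 1024
      = 86.133 Hz

86.133 Hz


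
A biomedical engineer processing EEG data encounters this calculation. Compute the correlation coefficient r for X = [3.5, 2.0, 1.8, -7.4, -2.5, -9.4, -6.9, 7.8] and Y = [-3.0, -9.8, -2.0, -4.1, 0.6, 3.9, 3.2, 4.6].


Pearson correlation coefficient (population):
r = cov(X,Y) / (std(X) * std(Y))
Mean X = -1.3875, Mean Y = -0.825
Cov(X,Y) = -4.609688
Std(X) = 5.721765, Std(Y) = 4.574044
r = -0.1761

-0.1761


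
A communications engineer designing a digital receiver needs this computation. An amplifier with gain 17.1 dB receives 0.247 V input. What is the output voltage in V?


Output voltage from dB gain:
V_out = V_in * 10^(gain_dB / 20)
      = 0.247 * 10^(17.1 / 20)
      = 0.247 * 7.161434
      = 1.7689 V

1.7689 V


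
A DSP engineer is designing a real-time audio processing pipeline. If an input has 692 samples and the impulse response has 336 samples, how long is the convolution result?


Linear convolution output length:
L = N + M - 1
  = 692 + 336 - 1
  = 1027 samples

1027


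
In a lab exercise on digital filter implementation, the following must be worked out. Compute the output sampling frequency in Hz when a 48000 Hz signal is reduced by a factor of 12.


Decimation reduces the sample rate:
fs_out = fs_in / M
       = 48000 / 12
       = 4000.0 Hz

4000.0 Hz


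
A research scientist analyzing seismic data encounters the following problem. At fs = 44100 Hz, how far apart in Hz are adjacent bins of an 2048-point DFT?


DFT frequency resolution:
df = fs / N
   = 44100 / 2048
   = 21.5332 Hz

21.5332 Hz


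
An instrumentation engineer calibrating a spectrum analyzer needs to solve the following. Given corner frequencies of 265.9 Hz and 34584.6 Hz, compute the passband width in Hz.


Bandwidth is the difference of -3dB frequencies:
BW = f_high - f_low
   = 34584.6 - 265.9
   = 34318.7 Hz

34318.7 Hz


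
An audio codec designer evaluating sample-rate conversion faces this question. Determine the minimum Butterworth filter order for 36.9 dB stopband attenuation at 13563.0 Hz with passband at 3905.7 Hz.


Butterworth filter order formula:
n = log10(10^(A/10) - 1) / (2 * log10(f_stop/f_pass))
10^(36.9/10) - 1 = 4896.7882
f_stop/f_pass = 13563.0 / 3905.7 = 3.4726
n = 3.4124 -> ceil = 4

4


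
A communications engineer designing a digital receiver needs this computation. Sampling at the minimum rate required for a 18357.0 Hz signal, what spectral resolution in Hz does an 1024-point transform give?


Step 1 — Nyquist sampling rate:
fs = 2 * fmax = 2 * 18357.0 = 36714.0 Hz

Step 2 — DFT bin spacing:
df = fs / N = 36714.0 / 1024 = 35.8535 Hz

35.8535 Hz


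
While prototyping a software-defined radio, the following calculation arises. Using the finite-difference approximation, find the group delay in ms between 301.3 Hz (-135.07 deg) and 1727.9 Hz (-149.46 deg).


Group delay from phase difference:
tau = -d(phi)/d(omega)
d(phi) = -14.39 deg = -0.251153 rad
d(omega) = 2*pi*(1727.9 - 301.3) = 8963.5922 rad/s
tau = -(-0.251153) / 8963.5922
    = 0.028 ms

0.028 ms


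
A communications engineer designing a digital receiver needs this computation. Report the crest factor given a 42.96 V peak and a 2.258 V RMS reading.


Crest factor is the ratio of peak to RMS:
CF = V_peak / V_rms
   = 42.96 / 2.258
   = 19.0257

19.0257


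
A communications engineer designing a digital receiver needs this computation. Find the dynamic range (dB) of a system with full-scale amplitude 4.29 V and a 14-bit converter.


Dynamic range from full-scale to LSB:
V_min = V_max / 2^bits = 4.29 / 2^14
DR = 20 * log10(V_max / V_min)
   = 20 * log10(2^14)
   = 20 * 14 * log10(2)
   = 84.29 dB

84.29 dB


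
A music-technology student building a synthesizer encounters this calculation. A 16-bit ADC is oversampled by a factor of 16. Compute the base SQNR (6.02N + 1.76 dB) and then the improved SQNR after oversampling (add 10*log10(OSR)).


Step 1 — baseline SQNR at Nyquist:
SQNR_base = 6.02*N + 1.76
          = 6.02*16 + 1.76
          = 98.08 dB

Step 2 — oversampling processing gain:
G = 10*log10(OSR) = 10*log10(16) = 12.04 dB

Step 3 — total:
SQNR_total = 98.08 + 12.04 = 110.12 dB

Base SQNR = 98.08 dB; oversampled SQNR = 110.12 dB


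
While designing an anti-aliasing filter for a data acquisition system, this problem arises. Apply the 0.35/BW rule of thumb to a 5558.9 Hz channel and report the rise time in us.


Rise time from bandwidth relationship:
tr = 0.35 / BW
   = 0.35 / 5558.9
   = 6.296209682e-05 s
   = 62.9621 us

62.9621 us


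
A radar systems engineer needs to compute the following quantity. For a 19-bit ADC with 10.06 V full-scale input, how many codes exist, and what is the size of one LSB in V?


Step 1 — number of quantization levels:
L = 2^N = 2^19 = 524288

Step 2 — LSB step size:
delta = Vfs / L
      = 10.06 / 524288
      = 1.919e-05 V

Levels = 524288; step size = 1.919e-05 V


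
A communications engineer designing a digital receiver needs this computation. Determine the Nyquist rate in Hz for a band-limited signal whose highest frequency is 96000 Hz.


The Nyquist rate is twice the maximum frequency component.
fs_min = 2 * fmax
      = 2 * 96000
      = 192000 Hz

192000


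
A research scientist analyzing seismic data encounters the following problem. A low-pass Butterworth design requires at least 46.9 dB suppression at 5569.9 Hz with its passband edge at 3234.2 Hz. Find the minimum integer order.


Butterworth filter order formula:
n = log10(10^(A/10) - 1) / (2 * log10(f_stop/f_pass))
10^(46.9/10) - 1 = 48976.8819
f_stop/f_pass = 5569.9 / 3234.2 = 1.7222
n = 9.933 -> ceil = 10

10


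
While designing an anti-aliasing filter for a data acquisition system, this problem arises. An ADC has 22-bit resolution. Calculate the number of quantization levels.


Number of quantization levels = 2^N
= 2^22
= 4194304

4194304


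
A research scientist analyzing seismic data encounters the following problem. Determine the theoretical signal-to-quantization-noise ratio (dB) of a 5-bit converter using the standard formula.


Theoretical SNR for a full-scale sinusoid:
SNR = 6.02 * N + 1.76
    = 6.02 * 5 + 1.76
    = 30.1 + 1.76
    = 31.86 dB

31.86 dB


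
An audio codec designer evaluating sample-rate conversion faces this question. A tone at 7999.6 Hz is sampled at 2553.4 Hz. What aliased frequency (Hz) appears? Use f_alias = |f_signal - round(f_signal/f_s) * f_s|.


Compute the nearest integer multiple of fs to the signal:
n = round(7999.6 / 2553.4) = 3
f_alias = |7999.6 - 3 * 2553.4|
        = |7999.6 - 7660.2|
        = 339.4 Hz

339.4


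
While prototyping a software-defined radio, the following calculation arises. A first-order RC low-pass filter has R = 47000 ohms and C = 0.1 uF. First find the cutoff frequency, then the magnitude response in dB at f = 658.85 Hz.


Step 1 — cutoff frequency:
fc = 1 / (2*pi*R*C)
C = 0.1 uF = 1e-07 F
fc = 1 / (2*pi*47000*1e-07)
   = 33.8628 Hz

Step 2 — magnitude at f = 658.85 Hz:
|H(f)| = 1 / sqrt(1 + (f/fc)^2)
f/fc = 658.85 / 33.8628 = 19.456454
|H| = 1 / sqrt(1 + 378.553602) = 0.0513291
|H|_dB = 20*log10(0.0513291) = -25.79 dB

fc = 33.8628 Hz; |H(658.85 Hz)| = -25.79 dB


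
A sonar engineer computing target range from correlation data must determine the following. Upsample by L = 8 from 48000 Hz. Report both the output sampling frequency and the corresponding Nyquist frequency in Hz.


Step 1 — output sample rate after interpolation by L:
fs_out = L * fs_in = 8 * 48000 = 384000 Hz

Step 2 — Nyquist frequency of the output stream:
f_Nyq = fs_out / 2 = 384000 / 2 = 192000.0 Hz

fs_out = 384000 Hz; f_Nyquist = 192000.0 Hz


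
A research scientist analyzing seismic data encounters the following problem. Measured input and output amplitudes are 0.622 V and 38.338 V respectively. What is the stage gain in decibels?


Voltage gain in dB:
G = 20 * log10(Vout / Vin)
  = 20 * log10(38.338 / 0.622)
  = 20 * log10(61.636656)
  = 20 * 1.789839
  = 35.8 dB

35.8 dB


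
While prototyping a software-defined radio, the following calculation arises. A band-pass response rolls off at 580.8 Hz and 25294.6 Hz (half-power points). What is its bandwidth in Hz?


Bandwidth is the difference of -3dB frequencies:
BW = f_high - f_low
   = 25294.6 - 580.8
   = 24713.8 Hz

24713.8 Hz


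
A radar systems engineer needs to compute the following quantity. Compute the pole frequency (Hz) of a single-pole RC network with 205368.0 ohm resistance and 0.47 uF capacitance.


Cutoff frequency of a first-order RC filter:
fc = 1 / (2 * pi * R * C)
C = 0.47 uF = 4.7e-07 F
fc = 1 / (2 * pi * 205368.0 * 4.7e-07)
   = 1 / 0.60647164407748
   = 1.648882 Hz

1.648882 Hz


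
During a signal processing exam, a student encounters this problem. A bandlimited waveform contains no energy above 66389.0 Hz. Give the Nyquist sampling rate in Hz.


The Nyquist rate is twice the maximum frequency component.
fs_min = 2 * fmax
      = 2 * 66389.0
      = 132778.0 Hz

132778.0


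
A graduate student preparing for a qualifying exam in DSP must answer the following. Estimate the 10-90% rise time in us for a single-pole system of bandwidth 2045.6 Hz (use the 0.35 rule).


Rise time from bandwidth relationship:
tr = 0.35 / BW
   = 0.35 / 2045.6
   = 0.0001710989441 s
   = 171.0989 us

171.0989 us


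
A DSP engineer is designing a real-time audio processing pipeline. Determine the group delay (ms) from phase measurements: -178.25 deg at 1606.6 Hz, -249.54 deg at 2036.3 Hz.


Group delay from phase difference:
tau = -d(phi)/d(omega)
d(phi) = -71.29 deg = -1.244245 rad
d(omega) = 2*pi*(2036.3 - 1606.6) = 2699.8847 rad/s
tau = -(-1.244245) / 2699.8847
    = 0.4609 ms

0.4609 ms


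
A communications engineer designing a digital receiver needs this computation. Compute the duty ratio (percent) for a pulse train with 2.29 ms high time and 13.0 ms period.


Duty cycle as a percentage:
DC = (t_on / T) * 100
   = (2.29 / 13.0) * 100
   = 0.176154 * 100
   = 17.62 %

17.62 %


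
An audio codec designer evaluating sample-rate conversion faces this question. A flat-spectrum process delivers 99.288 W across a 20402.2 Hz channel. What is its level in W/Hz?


Power spectral density:
PSD = P / BW
    = 99.288 / 20402.2
    = 0.00486653 W/Hz

0.00486653 W/Hz


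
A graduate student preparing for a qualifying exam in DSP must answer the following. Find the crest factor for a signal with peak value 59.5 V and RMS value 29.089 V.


Crest factor is the ratio of peak to RMS:
CF = V_peak / V_rms
   = 59.5 / 29.089
   = 2.0454

2.0454


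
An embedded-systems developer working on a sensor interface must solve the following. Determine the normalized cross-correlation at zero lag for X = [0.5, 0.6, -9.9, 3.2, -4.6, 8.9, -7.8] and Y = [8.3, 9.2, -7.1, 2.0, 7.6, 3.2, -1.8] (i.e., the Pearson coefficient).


Pearson correlation coefficient (population):
r = cov(X,Y) / (std(X) * std(Y))
Mean X = -1.3, Mean Y = 3.0571
Cov(X,Y) = 17.391429
Std(X) = 6.073831, Std(Y) = 5.526005
r = 0.5182

0.5182


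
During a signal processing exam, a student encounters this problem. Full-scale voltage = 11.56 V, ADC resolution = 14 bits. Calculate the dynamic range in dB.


Dynamic range from full-scale to LSB:
V_min = V_max / 2^bits = 11.56 / 2^14
DR = 20 * log10(V_max / V_min)
   = 20 * log10(2^14)
   = 20 * 14 * log10(2)
   = 84.29 dB

84.29 dB


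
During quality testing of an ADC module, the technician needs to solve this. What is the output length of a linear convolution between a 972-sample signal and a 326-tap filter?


Linear convolution output length:
L = N + M - 1
  = 972 + 326 - 1
  = 1297 samples

1297


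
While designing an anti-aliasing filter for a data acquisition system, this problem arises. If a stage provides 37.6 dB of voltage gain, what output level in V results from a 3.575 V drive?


Output voltage from dB gain:
V_out = V_in * 10^(gain_dB / 20)
      = 3.575 * 10^(37.6 / 20)
      = 3.575 * 75.857758
      = 271.1915 V

271.1915 V


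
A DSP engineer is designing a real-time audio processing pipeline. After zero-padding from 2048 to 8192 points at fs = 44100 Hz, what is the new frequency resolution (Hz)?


Frequency resolution after zero-padding:
N_padded = 2048 * 4 = 8192
df = fs / N_padded
   = 44100 / 8192
   = 5.3833 Hz

5.3833 Hz


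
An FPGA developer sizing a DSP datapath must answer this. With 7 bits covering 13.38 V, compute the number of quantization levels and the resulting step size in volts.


Step 1 — number of quantization levels:
L = 2^N = 2^7 = 128

Step 2 — LSB step size:
delta = Vfs / L
      = 13.38 / 128
      = 0.10453125 V

Levels = 128; step size = 0.10453125 V


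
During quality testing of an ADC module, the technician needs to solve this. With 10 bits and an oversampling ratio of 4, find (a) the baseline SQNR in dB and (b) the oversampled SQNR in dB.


Step 1 — baseline SQNR at Nyquist:
SQNR_base = 6.02*N + 1.76
          = 6.02*10 + 1.76
          = 61.96 dB

Step 2 — oversampling processing gain:
G = 10*log10(OSR) = 10*log10(4) = 6.02 dB

Step 3 — total:
SQNR_total = 61.96 + 6.02 = 67.98 dB

Base SQNR = 61.96 dB; oversampled SQNR = 67.98 dB


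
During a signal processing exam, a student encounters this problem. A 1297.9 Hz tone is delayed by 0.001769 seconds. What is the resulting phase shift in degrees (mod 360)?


Phase shift from frequency and time delay:
phi = 360 * f * t_delay
    = 360 * 1297.9 * 0.001769
    = 826.55 degrees
    mod 360 = 106.55 degrees

106.55 degrees


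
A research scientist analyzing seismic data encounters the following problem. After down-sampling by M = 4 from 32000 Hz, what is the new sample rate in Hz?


Decimation reduces the sample rate:
fs_out = fs_in / M
       = 32000 / 4
       = 8000.0 Hz

8000.0 Hz


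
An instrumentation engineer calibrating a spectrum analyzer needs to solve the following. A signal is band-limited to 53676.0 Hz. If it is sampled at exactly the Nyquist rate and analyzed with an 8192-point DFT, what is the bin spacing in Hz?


Step 1 — Nyquist sampling rate:
fs = 2 * fmax = 2 * 53676.0 = 107352.0 Hz

Step 2 — DFT bin spacing:
df = fs / N = 107352.0 / 8192 = 13.1045 Hz

13.1045 Hz


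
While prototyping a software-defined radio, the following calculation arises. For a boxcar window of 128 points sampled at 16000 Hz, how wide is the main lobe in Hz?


Main lobe width for a rectangular window:
Width = 2 * fs / N
      = 2 * 16000 / 128
      = 32000 / 128
      = 250.0 Hz

250.0 Hz


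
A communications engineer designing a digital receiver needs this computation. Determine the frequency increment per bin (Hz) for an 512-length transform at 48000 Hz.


DFT frequency resolution:
df = fs / N
   = 48000 / 512
   = 93.75 Hz

93.75 Hz


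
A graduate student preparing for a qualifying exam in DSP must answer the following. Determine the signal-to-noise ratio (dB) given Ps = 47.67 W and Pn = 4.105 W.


SNR in decibels:
SNR = 10 * log10(Ps / Pn)
    = 10 * log10(47.67 / 4.105)
    = 10 * log10(11.6127)
    = 10 * 1.0649
    = 10.65 dB

10.65 dB


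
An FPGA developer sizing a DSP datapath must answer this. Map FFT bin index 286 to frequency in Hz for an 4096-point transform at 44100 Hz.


Frequency of DFT bin k:
f_k = k * fs / N
    = 286 * 44100 / 4096
    = 12612600 / 4096
    = 3079.248 Hz

3079.248 Hz


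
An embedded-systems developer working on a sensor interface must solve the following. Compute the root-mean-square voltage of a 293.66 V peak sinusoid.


RMS voltage for a sinusoidal waveform:
V_rms = V_peak / sqrt(2)
      = 293.66 / 1.414214
      = 207.649 V

207.649 V


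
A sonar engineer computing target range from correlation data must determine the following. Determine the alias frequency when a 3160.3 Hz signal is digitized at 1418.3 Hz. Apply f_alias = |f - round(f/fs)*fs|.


Compute the nearest integer multiple of fs to the signal:
n = round(3160.3 / 1418.3) = 2
f_alias = |3160.3 - 2 * 1418.3|
        = |3160.3 - 2836.6|
        = 323.7 Hz

323.7


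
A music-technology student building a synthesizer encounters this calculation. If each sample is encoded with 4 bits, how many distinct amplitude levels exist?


Number of quantization levels = 2^N
= 2^4
= 16

16


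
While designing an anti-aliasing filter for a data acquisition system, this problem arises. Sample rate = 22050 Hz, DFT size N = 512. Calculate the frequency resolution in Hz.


DFT frequency resolution:
df = fs / N
   = 22050 / 512
   = 43.0664 Hz

43.0664 Hz


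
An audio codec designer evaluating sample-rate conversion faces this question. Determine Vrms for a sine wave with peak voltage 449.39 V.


RMS voltage for a sinusoidal waveform:
V_rms = V_peak / sqrt(2)
      = 449.39 / 1.414214
      = 317.767 V

317.767 V


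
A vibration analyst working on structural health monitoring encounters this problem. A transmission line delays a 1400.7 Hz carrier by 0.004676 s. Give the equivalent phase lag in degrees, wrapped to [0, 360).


Phase shift from frequency and time delay:
phi = 360 * f * t_delay
    = 360 * 1400.7 * 0.004676
    = 2357.88 degrees
    mod 360 = 197.88 degrees

197.88 degrees


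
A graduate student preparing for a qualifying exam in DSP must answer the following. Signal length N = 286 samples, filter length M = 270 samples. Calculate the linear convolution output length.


Linear convolution output length:
L = N + M - 1
  = 286 + 270 - 1
  = 555 samples

555


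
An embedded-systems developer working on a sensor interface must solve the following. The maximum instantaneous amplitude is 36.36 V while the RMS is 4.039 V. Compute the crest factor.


Crest factor is the ratio of peak to RMS:
CF = V_peak / V_rms
   = 36.36 / 4.039
   = 9.0022

9.0022


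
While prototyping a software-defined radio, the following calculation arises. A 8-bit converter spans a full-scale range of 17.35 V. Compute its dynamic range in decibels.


Dynamic range from full-scale to LSB:
V_min = V_max / 2^bits = 17.35 / 2^8
DR = 20 * log10(V_max / V_min)
   = 20 * log10(2^8)
   = 20 * 8 * log10(2)
   = 48.16 dB

48.16 dB


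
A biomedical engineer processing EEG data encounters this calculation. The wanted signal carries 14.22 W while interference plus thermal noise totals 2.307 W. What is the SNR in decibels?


SNR in decibels:
SNR = 10 * log10(Ps / Pn)
    = 10 * log10(14.22 / 2.307)
    = 10 * log10(6.1638)
    = 10 * 0.7899
    = 7.9 dB

7.9 dB


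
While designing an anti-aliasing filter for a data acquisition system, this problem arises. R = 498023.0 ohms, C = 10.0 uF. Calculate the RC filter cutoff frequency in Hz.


Cutoff frequency of a first-order RC filter:
fc = 1 / (2 * pi * R * C)
C = 10.0 uF = 1e-05 F
fc = 1 / (2 * pi * 498023.0 * 1e-05)
   = 1 / 31.291707962375
   = 0.031957 Hz

0.031957 Hz


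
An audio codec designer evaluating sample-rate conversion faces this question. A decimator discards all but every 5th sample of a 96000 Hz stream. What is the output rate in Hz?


Decimation reduces the sample rate:
fs_out = fs_in / M
       = 96000 / 5
       = 19200.0 Hz

19200.0 Hz


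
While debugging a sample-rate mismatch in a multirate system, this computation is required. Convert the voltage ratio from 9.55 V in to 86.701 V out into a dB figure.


Voltage gain in dB:
G = 20 * log10(Vout / Vin)
  = 20 * log10(86.701 / 9.55)
  = 20 * log10(9.078639)
  = 20 * 0.958021
  = 19.16 dB

19.16 dB


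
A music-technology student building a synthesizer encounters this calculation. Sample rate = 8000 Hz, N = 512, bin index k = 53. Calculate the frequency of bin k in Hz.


Frequency of DFT bin k:
f_k = k * fs / N
    = 53 * 8000 / 512
    = 424000 / 512
    = 828.125 Hz

828.125 Hz


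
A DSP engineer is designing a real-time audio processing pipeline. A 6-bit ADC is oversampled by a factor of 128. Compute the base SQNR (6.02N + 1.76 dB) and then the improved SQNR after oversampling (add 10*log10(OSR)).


Step 1 — baseline SQNR at Nyquist:
SQNR_base = 6.02*N + 1.76
          = 6.02*6 + 1.76
          = 37.88 dB

Step 2 — oversampling processing gain:
G = 10*log10(OSR) = 10*log10(128) = 21.07 dB

Step 3 — total:
SQNR_total = 37.88 + 21.07 = 58.95 dB

Base SQNR = 37.88 dB; oversampled SQNR = 58.95 dB


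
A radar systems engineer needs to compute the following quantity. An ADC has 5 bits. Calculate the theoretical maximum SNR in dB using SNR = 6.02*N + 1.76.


Theoretical SNR for a full-scale sinusoid:
SNR = 6.02 * N + 1.76
    = 6.02 * 5 + 1.76
    = 30.1 + 1.76
    = 31.86 dB

31.86 dB


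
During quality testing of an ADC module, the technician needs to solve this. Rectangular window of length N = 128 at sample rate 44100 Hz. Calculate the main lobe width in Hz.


Main lobe width for a rectangular window:
Width = 2 * fs / N
      = 2 * 44100 / 128
      = 88200 / 128
      = 689.062 Hz

689.062 Hz


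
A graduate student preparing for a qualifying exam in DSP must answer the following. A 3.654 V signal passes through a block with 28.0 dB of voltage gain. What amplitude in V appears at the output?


Output voltage from dB gain:
V_out = V_in * 10^(gain_dB / 20)
      = 3.654 * 10^(28.0 / 20)
      = 3.654 * 25.118864
      = 91.7843 V

91.7843 V


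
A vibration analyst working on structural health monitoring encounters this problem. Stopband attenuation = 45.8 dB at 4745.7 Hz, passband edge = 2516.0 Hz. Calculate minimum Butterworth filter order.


Butterworth filter order formula:
n = log10(10^(A/10) - 1) / (2 * log10(f_stop/f_pass))
10^(45.8/10) - 1 = 38017.9396
f_stop/f_pass = 4745.7 / 2516.0 = 1.8862
n = 8.3094 -> ceil = 9

9


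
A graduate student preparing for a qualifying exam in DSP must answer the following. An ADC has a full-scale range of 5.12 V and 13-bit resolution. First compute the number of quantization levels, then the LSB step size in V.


Step 1 — number of quantization levels:
L = 2^N = 2^13 = 8192

Step 2 — LSB step size:
delta = Vfs / L
      = 5.12 / 8192
      = 0.000625 V

Levels = 8192; step size = 0.000625 V


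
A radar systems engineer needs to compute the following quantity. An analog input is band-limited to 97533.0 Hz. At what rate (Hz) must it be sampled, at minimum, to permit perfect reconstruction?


The Nyquist rate is twice the maximum frequency component.
fs_min = 2 * fmax
      = 2 * 97533.0
      = 195066.0 Hz

195066.0


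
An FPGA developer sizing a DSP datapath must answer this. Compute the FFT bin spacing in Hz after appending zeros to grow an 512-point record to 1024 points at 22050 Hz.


Frequency resolution after zero-padding:
N_padded = 512 * 2 = 1024
df = fs / N_padded
   = 22050 / 1024
   = 21.5332 Hz

21.5332 Hz


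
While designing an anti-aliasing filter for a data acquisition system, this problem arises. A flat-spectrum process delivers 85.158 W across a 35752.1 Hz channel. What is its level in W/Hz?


Power spectral density:
PSD = P / BW
    = 85.158 / 35752.1
    = 0.0023819 W/Hz

0.0023819 W/Hz


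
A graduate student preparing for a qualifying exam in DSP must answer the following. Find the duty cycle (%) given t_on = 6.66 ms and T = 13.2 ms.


Duty cycle as a percentage:
DC = (t_on / T) * 100
   = (6.66 / 13.2) * 100
   = 0.504545 * 100
   = 50.45 %

50.45 %


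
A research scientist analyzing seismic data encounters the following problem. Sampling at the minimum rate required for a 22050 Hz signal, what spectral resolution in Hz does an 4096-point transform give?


Step 1 — Nyquist sampling rate:
fs = 2 * fmax = 2 * 22050 = 44100 Hz

Step 2 — DFT bin spacing:
df = fs / N = 44100 / 4096 = 10.7666 Hz

10.7666 Hz


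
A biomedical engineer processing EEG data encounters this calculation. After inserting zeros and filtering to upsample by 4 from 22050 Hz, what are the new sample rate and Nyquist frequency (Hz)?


Step 1 — output sample rate after interpolation by L:
fs_out = L * fs_in = 4 * 22050 = 88200 Hz

Step 2 — Nyquist frequency of the output stream:
f_Nyq = fs_out / 2 = 88200 / 2 = 44100.0 Hz

fs_out = 88200 Hz; f_Nyquist = 44100.0 Hz


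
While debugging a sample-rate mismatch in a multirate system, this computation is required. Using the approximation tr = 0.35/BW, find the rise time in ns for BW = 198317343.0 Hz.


Rise time from bandwidth relationship:
tr = 0.35 / BW
   = 0.35 / 198317343.0
   = 1.764848171e-09 s
   = 1.7648 ns

1.7648 ns


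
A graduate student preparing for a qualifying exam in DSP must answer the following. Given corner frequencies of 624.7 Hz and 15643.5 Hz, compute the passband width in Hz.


Bandwidth is the difference of -3dB frequencies:
BW = f_high - f_low
   = 15643.5 - 624.7
   = 15018.8 Hz

15018.8 Hz


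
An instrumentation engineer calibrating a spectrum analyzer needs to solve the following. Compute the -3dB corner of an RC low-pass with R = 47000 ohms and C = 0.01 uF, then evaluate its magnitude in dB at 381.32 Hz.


Step 1 — cutoff frequency:
fc = 1 / (2*pi*R*C)
C = 0.01 uF = 1e-08 F
fc = 1 / (2*pi*47000*1e-08)
   = 338.628 Hz

Step 2 — magnitude at f = 381.32 Hz:
|H(f)| = 1 / sqrt(1 + (f/fc)^2)
f/fc = 381.32 / 338.628 = 1.126073
|H| = 1 / sqrt(1 + 1.26804) = 0.66401
|H|_dB = 20*log10(0.66401) = -3.56 dB

fc = 338.628 Hz; |H(381.32 Hz)| = -3.56 dB


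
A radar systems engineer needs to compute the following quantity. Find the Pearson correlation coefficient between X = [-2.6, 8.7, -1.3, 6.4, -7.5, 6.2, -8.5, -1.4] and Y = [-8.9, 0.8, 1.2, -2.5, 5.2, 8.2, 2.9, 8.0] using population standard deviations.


Pearson correlation coefficient (population):
r = cov(X,Y) / (std(X) * std(Y))
Mean X = -0.0, Mean Y = 1.8625
Cov(X,Y) = -1.43375
Std(X) = 6.062178, Std(Y) = 5.3207
r = -0.0445

-0.0445


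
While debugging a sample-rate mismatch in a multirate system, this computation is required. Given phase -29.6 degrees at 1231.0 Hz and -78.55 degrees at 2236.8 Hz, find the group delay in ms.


Group delay from phase difference:
tau = -d(phi)/d(omega)
d(phi) = -48.95 deg = -0.854339 rad
d(omega) = 2*pi*(2236.8 - 1231.0) = 6319.6278 rad/s
tau = -(-0.854339) / 6319.6278
    = 0.1352 ms

0.1352 ms


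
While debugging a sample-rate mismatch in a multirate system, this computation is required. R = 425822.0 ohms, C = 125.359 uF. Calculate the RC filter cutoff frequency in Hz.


Cutoff frequency of a first-order RC filter:
fc = 1 / (2 * pi * R * C)
C = 125.359 uF = 0.000125359 F
fc = 1 / (2 * pi * 425822.0 * 0.000125359)
   = 1 / 335.40032788789
   = 0.002982 Hz

0.002982 Hz


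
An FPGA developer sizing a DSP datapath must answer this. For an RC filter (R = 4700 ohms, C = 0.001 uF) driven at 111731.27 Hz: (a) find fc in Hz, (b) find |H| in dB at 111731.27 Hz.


Step 1 — cutoff frequency:
fc = 1 / (2*pi*R*C)
C = 0.001 uF = 1e-09 F
fc = 1 / (2*pi*4700*1e-09)
   = 33862.754 Hz

Step 2 — magnitude at f = 111731.27 Hz:
|H(f)| = 1 / sqrt(1 + (f/fc)^2)
f/fc = 111731.27 / 33862.754 = 3.299533
|H| = 1 / sqrt(1 + 10.886918) = 0.290045
|H|_dB = 20*log10(0.290045) = -10.75 dB

fc = 33862.754 Hz; |H(111731.27 Hz)| = -10.75 dB


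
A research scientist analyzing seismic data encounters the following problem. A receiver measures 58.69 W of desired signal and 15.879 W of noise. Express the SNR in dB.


SNR in decibels:
SNR = 10 * log10(Ps / Pn)
    = 10 * log10(58.69 / 15.879)
    = 10 * log10(3.6961)
    = 10 * 0.5677
    = 5.68 dB

5.68 dB


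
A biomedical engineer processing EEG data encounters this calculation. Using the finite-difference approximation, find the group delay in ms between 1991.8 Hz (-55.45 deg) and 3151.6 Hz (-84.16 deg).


Group delay from phase difference:
tau = -d(phi)/d(omega)
d(phi) = -28.71 deg = -0.501084 rad
d(omega) = 2*pi*(3151.6 - 1991.8) = 7287.2383 rad/s
tau = -(-0.501084) / 7287.2383
    = 0.0688 ms

0.0688 ms


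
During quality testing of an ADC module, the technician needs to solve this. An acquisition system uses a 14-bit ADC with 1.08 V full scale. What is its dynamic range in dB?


Dynamic range from full-scale to LSB:
V_min = V_max / 2^bits = 1.08 / 2^14
DR = 20 * log10(V_max / V_min)
   = 20 * log10(2^14)
   = 20 * 14 * log10(2)
   = 84.29 dB

84.29 dB


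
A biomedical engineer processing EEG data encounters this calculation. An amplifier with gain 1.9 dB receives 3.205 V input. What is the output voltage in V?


Output voltage from dB gain:
V_out = V_in * 10^(gain_dB / 20)
      = 3.205 * 10^(1.9 / 20)
      = 3.205 * 1.244515
      = 3.9887 V

3.9887 V


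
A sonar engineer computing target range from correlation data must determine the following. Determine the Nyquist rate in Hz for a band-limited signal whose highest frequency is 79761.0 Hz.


The Nyquist rate is twice the maximum frequency component.
fs_min = 2 * fmax
      = 2 * 79761.0
      = 159522.0 Hz

159522.0


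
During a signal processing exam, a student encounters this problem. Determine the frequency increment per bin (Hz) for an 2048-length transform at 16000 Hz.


DFT frequency resolution:
df = fs / N
   = 16000 / 2048
   = 7.8125 Hz

7.8125 Hz


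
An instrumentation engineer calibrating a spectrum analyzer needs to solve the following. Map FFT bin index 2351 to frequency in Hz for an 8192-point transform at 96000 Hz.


Frequency of DFT bin k:
f_k = k * fs / N
    = 2351 * 96000 / 8192
    = 225696000 / 8192
    = 27550.781 Hz

27550.781 Hz


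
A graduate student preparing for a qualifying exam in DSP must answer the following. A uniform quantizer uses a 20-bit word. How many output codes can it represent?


Number of quantization levels = 2^N
= 2^20
= 1048576

1048576


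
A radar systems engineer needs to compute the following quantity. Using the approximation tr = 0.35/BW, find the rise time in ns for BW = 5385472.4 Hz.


Rise time from bandwidth relationship:
tr = 0.35 / BW
   = 0.35 / 5385472.4
   = 6.498965625e-08 s
   = 64.9897 ns

64.9897 ns


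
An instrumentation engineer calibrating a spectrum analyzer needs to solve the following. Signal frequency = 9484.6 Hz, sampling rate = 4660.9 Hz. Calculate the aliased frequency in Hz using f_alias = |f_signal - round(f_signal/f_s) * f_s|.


Compute the nearest integer multiple of fs to the signal:
n = round(9484.6 / 4660.9) = 2
f_alias = |9484.6 - 2 * 4660.9|
        = |9484.6 - 9321.8|
        = 162.8 Hz

162.8


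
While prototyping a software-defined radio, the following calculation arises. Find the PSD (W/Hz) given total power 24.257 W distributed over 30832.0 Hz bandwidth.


Power spectral density:
PSD = P / BW
    = 24.257 / 30832.0
    = 0.00078675 W/Hz

0.00078675 W/Hz


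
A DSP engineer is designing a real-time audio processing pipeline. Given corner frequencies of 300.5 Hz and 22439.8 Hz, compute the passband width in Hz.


Bandwidth is the difference of -3dB frequencies:
BW = f_high - f_low
   = 22439.8 - 300.5
   = 22139.3 Hz

22139.3 Hz


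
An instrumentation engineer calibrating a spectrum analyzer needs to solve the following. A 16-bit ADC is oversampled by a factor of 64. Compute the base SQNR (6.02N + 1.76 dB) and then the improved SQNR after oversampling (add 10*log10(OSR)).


Step 1 — baseline SQNR at Nyquist:
SQNR_base = 6.02*N + 1.76
          = 6.02*16 + 1.76
          = 98.08 dB

Step 2 — oversampling processing gain:
G = 10*log10(OSR) = 10*log10(64) = 18.06 dB

Step 3 — total:
SQNR_total = 98.08 + 18.06 = 116.14 dB

Base SQNR = 98.08 dB; oversampled SQNR = 116.14 dB
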